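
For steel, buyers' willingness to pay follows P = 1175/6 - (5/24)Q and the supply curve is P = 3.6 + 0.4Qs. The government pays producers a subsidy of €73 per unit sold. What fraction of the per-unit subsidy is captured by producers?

Pre-subsidy: 1175/6 - (5/24)Q = 3.6 + 0.4Q gives Q* = 316 and P* = 130.
With the subsidy, sellers receive Ps = Pb + 73 for each unit, where Pb is the price buyers pay.
On the curves, Pb = 1175/6 - (5/24)Q and Ps = 3.6 + 0.4Q; the wedge Ps − Pb = 73 gives 3.6 + 0.4Q − (1175/6 - (5/24)Q) = 73, so Q' = 436.
Then Pb = 1175/6 − (5/24)·436 = 105 and Ps = 3.6 + 0.4·436 = 178.
Buyers' price falls by P* − Pb = 130 − 105 = 25; sellers' price rises by Ps − P* = 178 − 130 = 48.
So producers capture 48/73 = 48/73 of each unit of subsidy.

Producer share = 48/73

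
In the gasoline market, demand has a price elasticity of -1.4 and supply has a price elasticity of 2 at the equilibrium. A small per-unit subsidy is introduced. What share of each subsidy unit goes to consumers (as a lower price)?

Consumer share = 10/17

For a small subsidy around the equilibrium, the benefit split depends on the relative slopes, which at a point are proportional to the elasticities.
Buyer share = εs/(εs + |εd|) = 2/(2 + 1.4) = 10/17; seller share = |εd|/(εs + |εd|) = 7/17.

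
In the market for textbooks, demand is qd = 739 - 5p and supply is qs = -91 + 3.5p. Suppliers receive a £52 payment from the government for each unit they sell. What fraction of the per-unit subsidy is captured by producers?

Pre-subsidy: 739 - 5p = -91 + 3.5p gives p* = 1660/17, q* = 4263/17.
With the subsidy, sellers receive ps = pb + 52 for each unit, where pb is the price buyers pay.
Supply in terms of pb becomes qs = -91 + 3.5(pb + 52) = 91 + 3.5pb. Setting this equal to demand: 739 - 5pb = 91 + 3.5pb, so pb = 1296/17.
Sellers receive ps = 1296/17 + 52 = 2180/17; q' = 739 − 5·(1296/17) = 6083/17.
Buyers' price falls by p* − pb = 1660/17 − 1296/17 = 364/17; sellers' price rises by ps − p* = 2180/17 − 1660/17 = 520/17.
So producers capture (520/17)/52 = 10/17 of each unit of subsidy.

Producer share = 10/17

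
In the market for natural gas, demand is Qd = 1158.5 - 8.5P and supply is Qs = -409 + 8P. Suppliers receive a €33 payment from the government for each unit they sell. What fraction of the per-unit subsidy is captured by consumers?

Consumer share = 16/33

Pre-subsidy: 1158.5 - 8.5P = -409 + 8P gives P* = 95, Q* = 351.
With the subsidy, sellers receive Ps = Pb + 33 for each unit, where Pb is the price buyers pay.
Supply in terms of Pb becomes Qs = -409 + 8(Pb + 33) = -145 + 8Pb. Setting this equal to demand: 1158.5 - 8.5Pb = -145 + 8Pb, so Pb = 79.
Sellers receive Ps = 79 + 33 = 112; Q' = 1158.5 − 8.5·79 = 487.
Buyers' price falls by P* − Pb = 95 − 79 = 16; sellers' price rises by Ps − P* = 112 − 95 = 17.
So consumers capture 16/33 = 16/33 of each unit of subsidy.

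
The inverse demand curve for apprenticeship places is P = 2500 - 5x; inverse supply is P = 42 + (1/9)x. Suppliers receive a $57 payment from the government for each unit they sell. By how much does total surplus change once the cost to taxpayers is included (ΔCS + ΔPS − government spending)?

Net change in total surplus = -29241/92

Pre-subsidy: 2500 - 5x = 42 + (1/9)x gives x* = 11061/23 and P* = 2195/23.
With the subsidy, sellers receive Ps = Pb + 57 for each unit, where Pb is the price buyers pay.
On the curves, Pb = 2500 - 5x and Ps = 42 + (1/9)x; the wedge Ps − Pb = 57 gives 42 + (1/9)x − (2500 - 5x) = 57, so x' = 22635/46.
Then Pb = 2500 − 5·(22635/46) = 1825/46 and Ps = 42 + (1/9)·(22635/46) = 4447/46.
ΔCS = ½(11061/23 + 22635/46)(2195/23 − 1825/46) = 114801705/4232; ΔPS = ½(11061/23 + 22635/46)(4447/46 − 2195/23) = 2551149/4232.
Government spending = 57 × 22635/46 = 1290195/46.
Net change = 114801705/4232 + 2551149/4232 − 1290195/46 = -29241/92. The loss equals the DWL triangle ½·57·513/46.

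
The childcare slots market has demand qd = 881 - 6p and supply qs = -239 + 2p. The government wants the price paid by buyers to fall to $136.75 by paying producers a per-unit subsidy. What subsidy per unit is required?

Required subsidy s = $13 per unit

At a buyer price of 136.75, quantity demanded is 881 − 6·136.75 = 60.5.
Sellers supply 60.5 only when they receive ps with -239 + 2·ps = 60.5, i.e. ps = 149.75.
s = ps − pb = 149.75 − 136.75 = 13.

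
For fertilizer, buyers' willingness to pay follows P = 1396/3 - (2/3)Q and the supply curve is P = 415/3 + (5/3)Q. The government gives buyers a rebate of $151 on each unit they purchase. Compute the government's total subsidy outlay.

Government cost = 216534/7

Pre-subsidy: 1396/3 - (2/3)Q = 415/3 + (5/3)Q gives Q* = 981/7 and P* = 7810/21.
With the rebate, buyers effectively pay Pb = Ps − 151, where Ps is the price sellers receive.
On the curves, Pb = 1396/3 - (2/3)Q and Ps = 415/3 + (5/3)Q; the wedge Ps − Pb = 151 gives 415/3 + (5/3)Q − (1396/3 - (2/3)Q) = 151, so Q' = 1434/7.
Then Pb = 1396/3 − (2/3)·(1434/7) = 6904/21 and Ps = 415/3 + (5/3)·(1434/7) = 10075/21.
Government outlay = subsidy × quantity = 151 × 1434/7 = 216534/7.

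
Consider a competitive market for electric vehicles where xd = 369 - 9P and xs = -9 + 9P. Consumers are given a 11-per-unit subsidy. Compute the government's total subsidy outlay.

Pre-subsidy: 369 - 9P = -9 + 9P gives P* = 21, x* = 180.
With the rebate, buyers effectively pay Pb = Ps − 11, where Ps is the price sellers receive.
Demand in terms of Ps becomes xd = 369 − 9(Ps − 11) = 468 - 9Ps. Setting this equal to supply: 468 - 9Ps = -9 + 9Ps, so Ps = 26.5.
Buyers pay Pb = 26.5 − 11 = 15.5; x' = -9 + 9·26.5 = 229.5.
Government outlay = subsidy × quantity = 11 × 229.5 = 2524.5.

Government cost = 2524.5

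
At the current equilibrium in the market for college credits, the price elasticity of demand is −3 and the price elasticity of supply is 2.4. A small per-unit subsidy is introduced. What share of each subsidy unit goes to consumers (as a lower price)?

For a small subsidy around the equilibrium, the benefit split depends on the relative slopes, which at a point are proportional to the elasticities.
Buyer share = εs/(εs + |εd|) = 2.4/(2.4 + 3) = 4/9; seller share = |εd|/(εs + |εd|) = 5/9.

Consumer share = 4/9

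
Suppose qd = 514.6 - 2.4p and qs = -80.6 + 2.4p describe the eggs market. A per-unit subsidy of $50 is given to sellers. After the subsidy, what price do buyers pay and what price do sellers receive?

Buyers pay $99; sellers receive $149

Pre-subsidy: 514.6 - 2.4p = -80.6 + 2.4p gives p* = 124, q* = 217.
With the subsidy, sellers receive ps = pb + 50 for each unit, where pb is the price buyers pay.
Supply in terms of pb becomes qs = -80.6 + 2.4(pb + 50) = 39.4 + 2.4pb. Setting this equal to demand: 514.6 - 2.4pb = 39.4 + 2.4pb, so pb = 99.
Sellers receive ps = 99 + 50 = 149; q' = 514.6 − 2.4·99 = 277.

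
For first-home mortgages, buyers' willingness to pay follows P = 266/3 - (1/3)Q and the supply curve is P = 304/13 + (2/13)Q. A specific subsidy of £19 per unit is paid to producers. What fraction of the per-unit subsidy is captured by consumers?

Pre-subsidy: 266/3 - (1/3)Q = 304/13 + (2/13)Q gives Q* = 134 and P* = 44.
With the subsidy, sellers receive Ps = Pb + 19 for each unit, where Pb is the price buyers pay.
On the curves, Pb = 266/3 - (1/3)Q and Ps = 304/13 + (2/13)Q; the wedge Ps − Pb = 19 gives 304/13 + (2/13)Q − (266/3 - (1/3)Q) = 19, so Q' = 173.
Then Pb = 266/3 − (1/3)·173 = 31 and Ps = 304/13 + (2/13)·173 = 50.
Buyers' price falls by P* − Pb = 44 − 31 = 13; sellers' price rises by Ps − P* = 50 − 44 = 6.
So consumers capture 13/19 = 13/19 of each unit of subsidy.

Consumer share = 13/19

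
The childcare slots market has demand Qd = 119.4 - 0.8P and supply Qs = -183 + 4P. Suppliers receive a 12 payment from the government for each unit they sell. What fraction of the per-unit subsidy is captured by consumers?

Consumer share = 5/6

Pre-subsidy: 119.4 - 0.8P = -183 + 4P gives P* = 63, Q* = 69.
With the subsidy, sellers receive Ps = Pb + 12 for each unit, where Pb is the price buyers pay.
Supply in terms of Pb becomes Qs = -183 + 4(Pb + 12) = -135 + 4Pb. Setting this equal to demand: 119.4 - 0.8Pb = -135 + 4Pb, so Pb = 53.
Sellers receive Ps = 53 + 12 = 65; Q' = 119.4 − 0.8·53 = 77.
Buyers' price falls by P* − Pb = 63 − 53 = 10; sellers' price rises by Ps − P* = 65 − 63 = 2.
So consumers capture 10/12 = 5/6 of each unit of subsidy.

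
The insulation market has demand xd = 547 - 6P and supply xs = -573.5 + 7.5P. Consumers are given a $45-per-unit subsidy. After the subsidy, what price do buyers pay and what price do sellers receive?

Pre-subsidy: 547 - 6P = -573.5 + 7.5P gives P* = 83, x* = 49.
With the rebate, buyers effectively pay Pb = Ps − 45, where Ps is the price sellers receive.
Demand in terms of Ps becomes xd = 547 − 6(Ps − 45) = 817 - 6Ps. Setting this equal to supply: 817 - 6Ps = -573.5 + 7.5Ps, so Ps = 103.
Buyers pay Pb = 103 − 45 = 58; x' = -573.5 + 7.5·103 = 199.

Buyers pay $58; sellers receive $103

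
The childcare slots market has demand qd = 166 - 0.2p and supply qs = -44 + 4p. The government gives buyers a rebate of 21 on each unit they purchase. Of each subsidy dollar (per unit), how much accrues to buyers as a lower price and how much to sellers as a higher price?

Pre-subsidy: 166 - 0.2p = -44 + 4p gives p* = 50, q* = 156.
With the rebate, buyers effectively pay pb = ps − 21, where ps is the price sellers receive.
Demand in terms of ps becomes qd = 166 − 0.2(ps − 21) = 170.2 - 0.2ps. Setting this equal to supply: 170.2 - 0.2ps = -44 + 4ps, so ps = 51.
Buyers pay pb = 51 − 21 = 30; q' = -44 + 4·51 = 160.
Buyers' price falls by p* − pb = 50 − 30 = 20; sellers' price rises by ps − p* = 51 − 50 = 1.

Buyers gain 20 per unit; sellers gain 1 per unit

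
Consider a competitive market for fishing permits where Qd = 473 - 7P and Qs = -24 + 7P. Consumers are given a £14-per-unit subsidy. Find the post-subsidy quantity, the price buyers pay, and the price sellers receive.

Pre-subsidy: 473 - 7P = -24 + 7P gives P* = 35.5, Q* = 224.5.
With the rebate, buyers effectively pay Pb = Ps − 14, where Ps is the price sellers receive.
Demand in terms of Ps becomes Qd = 473 − 7(Ps − 14) = 571 - 7Ps. Setting this equal to supply: 571 - 7Ps = -24 + 7Ps, so Ps = 42.5.
Buyers pay Pb = 42.5 − 14 = 28.5; Q' = -24 + 7·42.5 = 273.5.

Q' = 273.5; buyers pay £28.5; sellers receive £42.5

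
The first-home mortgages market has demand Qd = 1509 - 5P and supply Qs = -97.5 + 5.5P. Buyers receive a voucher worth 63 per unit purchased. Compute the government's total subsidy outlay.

Government cost = 57267

Pre-subsidy: 1509 - 5P = -97.5 + 5.5P gives P* = 153, Q* = 744.
With the rebate, buyers effectively pay Pb = Ps − 63, where Ps is the price sellers receive.
Demand in terms of Ps becomes Qd = 1509 − 5(Ps − 63) = 1824 - 5Ps. Setting this equal to supply: 1824 - 5Ps = -97.5 + 5.5Ps, so Ps = 183.
Buyers pay Pb = 183 − 63 = 120; Q' = -97.5 + 5.5·183 = 909.
Government outlay = subsidy × quantity = 63 × 909 = 57267.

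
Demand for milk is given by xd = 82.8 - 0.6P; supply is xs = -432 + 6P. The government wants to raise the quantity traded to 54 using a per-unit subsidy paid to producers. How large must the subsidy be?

At x = 54, invert demand for the buyer price: Pb = (82.8 − 54)/0.6 = 48; invert supply for the seller price: Ps = (54 − (-432))/6 = 81.
The subsidy must fill the gap: s = Ps − Pb = 81 − 48 = 33.

Required subsidy s = 33 per unit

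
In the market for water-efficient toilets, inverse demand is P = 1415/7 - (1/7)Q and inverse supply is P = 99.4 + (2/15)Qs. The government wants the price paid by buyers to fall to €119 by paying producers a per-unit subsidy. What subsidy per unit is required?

At a buyer price of 119, quantity demanded is 1415 − 7·119 = 582.
Sellers supply 582 only when they receive Ps = 99.4 + (2/15)·582 = 177.
s = Ps − Pb = 177 − 119 = 58.

Required subsidy s = €58 per unit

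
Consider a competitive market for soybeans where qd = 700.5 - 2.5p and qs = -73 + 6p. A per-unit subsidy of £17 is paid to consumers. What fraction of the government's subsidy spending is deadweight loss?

Pre-subsidy: 700.5 - 2.5p = -73 + 6p gives p* = 91, q* = 473.
With the rebate, buyers effectively pay pb = ps − 17, where ps is the price sellers receive.
Demand in terms of ps becomes qd = 700.5 − 2.5(ps − 17) = 743 - 2.5ps. Setting this equal to supply: 743 - 2.5ps = -73 + 6ps, so ps = 96.
Buyers pay pb = 96 − 17 = 79; q' = -73 + 6·96 = 503.
ΔCS = ½(473 + 503)(91 − 79) = 5856; ΔPS = ½(473 + 503)(96 − 91) = 2440.
Government spending = 17 × 503 = 8551.
DWL = ½ × 17 × (503 − 473) = 255; fraction = 255 / 8551 = 15/503.

DWL / government spending = 15/503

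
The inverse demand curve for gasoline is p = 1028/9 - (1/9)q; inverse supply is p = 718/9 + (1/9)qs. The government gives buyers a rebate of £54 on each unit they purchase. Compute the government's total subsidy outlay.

Pre-subsidy: 1028/9 - (1/9)q = 718/9 + (1/9)q gives q* = 155 and p* = 97.
With the rebate, buyers effectively pay pb = ps − 54, where ps is the price sellers receive.
On the curves, pb = 1028/9 - (1/9)q and ps = 718/9 + (1/9)q; the wedge ps − pb = 54 gives 718/9 + (1/9)q − (1028/9 - (1/9)q) = 54, so q' = 398.
Then pb = 1028/9 − (1/9)·398 = 70 and ps = 718/9 + (1/9)·398 = 124.
Government outlay = subsidy × quantity = 54 × 398 = 21492.

Government cost = £21492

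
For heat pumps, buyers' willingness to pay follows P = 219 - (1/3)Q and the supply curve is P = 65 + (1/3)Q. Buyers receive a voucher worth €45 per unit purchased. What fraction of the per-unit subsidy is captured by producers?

Pre-subsidy: 219 - (1/3)Q = 65 + (1/3)Q gives Q* = 231 and P* = 142.
With the rebate, buyers effectively pay Pb = Ps − 45, where Ps is the price sellers receive.
On the curves, Pb = 219 - (1/3)Q and Ps = 65 + (1/3)Q; the wedge Ps − Pb = 45 gives 65 + (1/3)Q − (219 - (1/3)Q) = 45, so Q' = 298.5.
Then Pb = 219 − (1/3)·298.5 = 119.5 and Ps = 65 + (1/3)·298.5 = 164.5.
Buyers' price falls by P* − Pb = 142 − 119.5 = 22.5; sellers' price rises by Ps − P* = 164.5 − 142 = 22.5.
So producers capture 22.5/45 = 0.5 of each unit of subsidy.

Producer share = 0.5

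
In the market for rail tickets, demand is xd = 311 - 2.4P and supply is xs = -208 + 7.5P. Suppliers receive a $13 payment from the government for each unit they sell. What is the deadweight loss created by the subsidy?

Pre-subsidy: 311 - 2.4P = -208 + 7.5P gives P* = 1730/33, x* = 2037/11.
With the subsidy, sellers receive Ps = Pb + 13 for each unit, where Pb is the price buyers pay.
Supply in terms of Pb becomes xs = -208 + 7.5(Pb + 13) = -110.5 + 7.5Pb. Setting this equal to demand: 311 - 2.4Pb = -110.5 + 7.5Pb, so Pb = 1405/33.
Sellers receive Ps = 1405/33 + 13 = 1834/33; x' = 311 − 2.4·(1405/33) = 2297/11.
The subsidy expands output by 2297/11 − 2037/11 = 260/11 past the efficient level; on those units the gap between marginal cost and willingness to pay runs from 0 up to 13.
DWL = ½ × 13 × 260/11 = 1690/11.

Deadweight loss = 1690/11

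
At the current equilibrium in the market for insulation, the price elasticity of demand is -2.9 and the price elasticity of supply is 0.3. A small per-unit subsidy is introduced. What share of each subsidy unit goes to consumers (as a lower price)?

Consumer share = 0.09375

For a small subsidy around the equilibrium, the benefit split depends on the relative slopes, which at a point are proportional to the elasticities.
Buyer share = εs/(εs + |εd|) = 0.3/(0.3 + 2.9) = 0.09375; seller share = |εd|/(εs + |εd|) = 0.90625.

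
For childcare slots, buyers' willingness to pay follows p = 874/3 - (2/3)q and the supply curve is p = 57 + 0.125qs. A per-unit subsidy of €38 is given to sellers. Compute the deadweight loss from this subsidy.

Pre-subsidy: 874/3 - (2/3)q = 57 + 0.125q gives q* = 296 and p* = 94.
With the subsidy, sellers receive ps = pb + 38 for each unit, where pb is the price buyers pay.
On the curves, pb = 874/3 - (2/3)q and ps = 57 + 0.125q; the wedge ps − pb = 38 gives 57 + 0.125q − (874/3 - (2/3)q) = 38, so q' = 344.
Then pb = 874/3 − (2/3)·344 = 62 and ps = 57 + 0.125·344 = 100.
The subsidy expands output by 344 − 296 = 48 past the efficient level; on those units the gap between marginal cost and willingness to pay runs from 0 up to 38.
DWL = ½ × 38 × 48 = 912.

Deadweight loss = €912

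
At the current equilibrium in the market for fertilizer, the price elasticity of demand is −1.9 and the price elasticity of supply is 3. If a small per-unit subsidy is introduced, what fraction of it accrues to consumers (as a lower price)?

For a small subsidy around the equilibrium, the benefit split depends on the relative slopes, which at a point are proportional to the elasticities.
Buyer share = εs/(εs + |εd|) = 3/(3 + 1.9) = 30/49; seller share = |εd|/(εs + |εd|) = 19/49.

Consumer share = 30/49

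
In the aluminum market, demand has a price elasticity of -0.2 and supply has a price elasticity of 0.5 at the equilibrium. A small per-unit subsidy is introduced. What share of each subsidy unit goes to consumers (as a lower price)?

Consumer share = 5/7

For a small subsidy around the equilibrium, the benefit split depends on the relative slopes, which at a point are proportional to the elasticities.
Buyer share = εs/(εs + |εd|) = 0.5/(0.5 + 0.2) = 5/7; seller share = |εd|/(εs + |εd|) = 2/7.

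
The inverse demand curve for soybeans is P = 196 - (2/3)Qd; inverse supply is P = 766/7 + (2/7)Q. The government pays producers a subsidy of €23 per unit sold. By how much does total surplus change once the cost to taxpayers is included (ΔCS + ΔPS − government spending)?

Pre-subsidy: 196 - (2/3)Q = 766/7 + (2/7)Q gives Q* = 90.9 and P* = 135.4.
With the subsidy, sellers receive Ps = Pb + 23 for each unit, where Pb is the price buyers pay.
On the curves, Pb = 196 - (2/3)Q and Ps = 766/7 + (2/7)Q; the wedge Ps − Pb = 23 gives 766/7 + (2/7)Q − (196 - (2/3)Q) = 23, so Q' = 115.05.
Then Pb = 196 − (2/3)·115.05 = 119.3 and Ps = 766/7 + (2/7)·115.05 = 142.3.
ΔCS = ½(90.9 + 115.05)(135.4 − 119.3) = 1657.8975; ΔPS = ½(90.9 + 115.05)(142.3 − 135.4) = 710.5275.
Government spending = 23 × 115.05 = 2646.15.
Net change = 1657.8975 + 710.5275 − 2646.15 = -277.725. The loss equals the DWL triangle ½·23·24.15.

Net change in total surplus = -€277.725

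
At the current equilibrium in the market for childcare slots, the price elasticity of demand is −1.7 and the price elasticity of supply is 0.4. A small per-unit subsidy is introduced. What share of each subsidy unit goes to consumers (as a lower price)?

For a small subsidy around the equilibrium, the benefit split depends on the relative slopes, which at a point are proportional to the elasticities.
Buyer share = εs/(εs + |εd|) = 0.4/(0.4 + 1.7) = 4/21; seller share = |εd|/(εs + |εd|) = 17/21.

Consumer share = 4/21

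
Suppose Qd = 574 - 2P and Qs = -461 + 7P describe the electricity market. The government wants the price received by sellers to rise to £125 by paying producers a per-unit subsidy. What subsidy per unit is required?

At a seller price of 125, quantity supplied is -461 + 7·125 = 414.
Buyers absorb 414 only when they pay Pb with 574 − 2·Pb = 414, i.e. Pb = 80.
s = Ps − Pb = 125 − 80 = 45.

Required subsidy s = £45 per unit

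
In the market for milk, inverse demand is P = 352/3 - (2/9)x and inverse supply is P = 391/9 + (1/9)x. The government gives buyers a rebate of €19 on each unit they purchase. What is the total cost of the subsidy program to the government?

Pre-subsidy: 352/3 - (2/9)x = 391/9 + (1/9)x gives x* = 665/3 and P* = 1838/27.
With the rebate, buyers effectively pay Pb = Ps − 19, where Ps is the price sellers receive.
On the curves, Pb = 352/3 - (2/9)x and Ps = 391/9 + (1/9)x; the wedge Ps − Pb = 19 gives 391/9 + (1/9)x − (352/3 - (2/9)x) = 19, so x' = 836/3.
Then Pb = 352/3 − (2/9)·(836/3) = 1496/27 and Ps = 391/9 + (1/9)·(836/3) = 2009/27.
Government outlay = subsidy × quantity = 19 × 836/3 = 15884/3.

Government cost = 15884/3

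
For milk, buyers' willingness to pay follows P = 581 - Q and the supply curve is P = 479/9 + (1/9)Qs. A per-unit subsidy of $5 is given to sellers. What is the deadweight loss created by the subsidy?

Deadweight loss = $11.25

Pre-subsidy: 581 - Q = 479/9 + (1/9)Q gives Q* = 475 and P* = 106.
With the subsidy, sellers receive Ps = Pb + 5 for each unit, where Pb is the price buyers pay.
On the curves, Pb = 581 - Q and Ps = 479/9 + (1/9)Q; the wedge Ps − Pb = 5 gives 479/9 + (1/9)Q − (581 - Q) = 5, so Q' = 479.5.
Then Pb = 581 − 1·479.5 = 101.5 and Ps = 479/9 + (1/9)·479.5 = 106.5.
The subsidy expands output by 479.5 − 475 = 4.5 past the efficient level; on those units the gap between marginal cost and willingness to pay runs from 0 up to 5.
DWL = ½ × 5 × 4.5 = 11.25.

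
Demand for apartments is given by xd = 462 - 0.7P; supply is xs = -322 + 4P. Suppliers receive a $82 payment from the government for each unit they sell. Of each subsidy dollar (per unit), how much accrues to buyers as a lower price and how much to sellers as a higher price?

Buyers gain 3280/47 per unit; sellers gain 574/47 per unit

Pre-subsidy: 462 - 0.7P = -322 + 4P gives P* = 7840/47, x* = 16226/47.
With the subsidy, sellers receive Ps = Pb + 82 for each unit, where Pb is the price buyers pay.
Supply in terms of Pb becomes xs = -322 + 4(Pb + 82) = 6 + 4Pb. Setting this equal to demand: 462 - 0.7Pb = 6 + 4Pb, so Pb = 4560/47.
Sellers receive Ps = 4560/47 + 82 = 8414/47; x' = 462 − 0.7·(4560/47) = 18522/47.
Buyers' price falls by P* − Pb = 7840/47 − 4560/47 = 3280/47; sellers' price rises by Ps − P* = 8414/47 − 7840/47 = 574/47.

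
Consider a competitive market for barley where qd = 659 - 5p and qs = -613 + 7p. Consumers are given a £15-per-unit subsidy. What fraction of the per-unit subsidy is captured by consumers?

Consumer share = 7/12

Pre-subsidy: 659 - 5p = -613 + 7p gives p* = 106, q* = 129.
With the rebate, buyers effectively pay pb = ps − 15, where ps is the price sellers receive.
Demand in terms of ps becomes qd = 659 − 5(ps − 15) = 734 - 5ps. Setting this equal to supply: 734 - 5ps = -613 + 7ps, so ps = 112.25.
Buyers pay pb = 112.25 − 15 = 97.25; q' = -613 + 7·112.25 = 172.75.
Buyers' price falls by p* − pb = 106 − 97.25 = 8.75; sellers' price rises by ps − p* = 112.25 − 106 = 6.25.
So consumers capture 8.75/15 = 7/12 of each unit of subsidy.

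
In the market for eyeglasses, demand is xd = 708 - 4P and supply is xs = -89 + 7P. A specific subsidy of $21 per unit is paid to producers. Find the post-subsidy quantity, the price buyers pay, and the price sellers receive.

Pre-subsidy: 708 - 4P = -89 + 7P gives P* = 797/11, x* = 4600/11.
With the subsidy, sellers receive Ps = Pb + 21 for each unit, where Pb is the price buyers pay.
Supply in terms of Pb becomes xs = -89 + 7(Pb + 21) = 58 + 7Pb. Setting this equal to demand: 708 - 4Pb = 58 + 7Pb, so Pb = 650/11.
Sellers receive Ps = 650/11 + 21 = 881/11; x' = 708 − 4·(650/11) = 5188/11.

x' = 5188/11; buyers pay 650/11; sellers receive 881/11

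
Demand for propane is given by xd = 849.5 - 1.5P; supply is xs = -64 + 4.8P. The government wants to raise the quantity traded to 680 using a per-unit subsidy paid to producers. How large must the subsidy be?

At x = 680, invert demand for the buyer price: Pb = (849.5 − 680)/1.5 = 113; invert supply for the seller price: Ps = (680 − (-64))/4.8 = 155.
The subsidy must fill the gap: s = Ps − Pb = 155 − 113 = 42.

Required subsidy s = 42 per unit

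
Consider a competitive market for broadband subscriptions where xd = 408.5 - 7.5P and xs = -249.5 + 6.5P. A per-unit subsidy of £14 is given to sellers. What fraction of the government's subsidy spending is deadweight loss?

Pre-subsidy: 408.5 - 7.5P = -249.5 + 6.5P gives P* = 47, x* = 56.
With the subsidy, sellers receive Ps = Pb + 14 for each unit, where Pb is the price buyers pay.
Supply in terms of Pb becomes xs = -249.5 + 6.5(Pb + 14) = -158.5 + 6.5Pb. Setting this equal to demand: 408.5 - 7.5Pb = -158.5 + 6.5Pb, so Pb = 40.5.
Sellers receive Ps = 40.5 + 14 = 54.5; x' = 408.5 − 7.5·40.5 = 104.75.
ΔCS = ½(56 + 104.75)(47 − 40.5) = 522.4375; ΔPS = ½(56 + 104.75)(54.5 − 47) = 602.8125.
Government spending = 14 × 104.75 = 1466.5.
DWL = ½ × 14 × (104.75 − 56) = 341.25; fraction = 341.25 / 1466.5 = 195/838.

DWL / government spending = 195/838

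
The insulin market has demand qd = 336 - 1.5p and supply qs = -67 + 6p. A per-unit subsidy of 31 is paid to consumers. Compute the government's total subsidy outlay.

Government cost = 9070.6

Pre-subsidy: 336 - 1.5p = -67 + 6p gives p* = 806/15, q* = 255.4.
With the rebate, buyers effectively pay pb = ps − 31, where ps is the price sellers receive.
Demand in terms of ps becomes qd = 336 − 1.5(ps − 31) = 382.5 - 1.5ps. Setting this equal to supply: 382.5 - 1.5ps = -67 + 6ps, so ps = 899/15.
Buyers pay pb = 899/15 − 31 = 434/15; q' = -67 + 6·(899/15) = 292.6.
Government outlay = subsidy × quantity = 31 × 292.6 = 9070.6.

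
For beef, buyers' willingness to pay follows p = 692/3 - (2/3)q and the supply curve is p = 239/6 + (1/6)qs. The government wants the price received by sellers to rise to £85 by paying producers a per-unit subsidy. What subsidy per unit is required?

At a seller price of 85, quantity supplied is -239 + 6·85 = 271.
Buyers absorb 271 only when they pay pb = 692/3 − (2/3)·271 = 50.
s = ps − pb = 85 − 50 = 35.

Required subsidy s = £35 per unit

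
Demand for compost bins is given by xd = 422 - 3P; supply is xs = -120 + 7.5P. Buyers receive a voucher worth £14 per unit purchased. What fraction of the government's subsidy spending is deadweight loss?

DWL / government spending = 21/416

Pre-subsidy: 422 - 3P = -120 + 7.5P gives P* = 1084/21, x* = 1870/7.
With the rebate, buyers effectively pay Pb = Ps − 14, where Ps is the price sellers receive.
Demand in terms of Ps becomes xd = 422 − 3(Ps − 14) = 464 - 3Ps. Setting this equal to supply: 464 - 3Ps = -120 + 7.5Ps, so Ps = 1168/21.
Buyers pay Pb = 1168/21 − 14 = 874/21; x' = -120 + 7.5·(1168/21) = 2080/7.
ΔCS = ½(1870/7 + 2080/7)(1084/21 − 874/21) = 19750/7; ΔPS = ½(1870/7 + 2080/7)(1168/21 − 1084/21) = 7900/7.
Government spending = 14 × 2080/7 = 4160.
DWL = ½ × 14 × (2080/7 − 1870/7) = 210; fraction = 210 / 4160 = 21/416.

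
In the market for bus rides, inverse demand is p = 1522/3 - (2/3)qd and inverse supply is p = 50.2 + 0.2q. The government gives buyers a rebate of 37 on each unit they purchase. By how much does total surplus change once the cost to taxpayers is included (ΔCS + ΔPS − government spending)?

Net change in total surplus = -20535/26

Pre-subsidy: 1522/3 - (2/3)q = 50.2 + 0.2q gives q* = 6857/13 and p* = 2024/13.
With the rebate, buyers effectively pay pb = ps − 37, where ps is the price sellers receive.
On the curves, pb = 1522/3 - (2/3)q and ps = 50.2 + 0.2q; the wedge ps − pb = 37 gives 50.2 + 0.2q − (1522/3 - (2/3)q) = 37, so q' = 7412/13.
Then pb = 1522/3 − (2/3)·(7412/13) = 1654/13 and ps = 50.2 + 0.2·(7412/13) = 2135/13.
ΔCS = ½(6857/13 + 7412/13)(2024/13 − 1654/13) = 2639765/169; ΔPS = ½(6857/13 + 7412/13)(2135/13 − 2024/13) = 1583859/338.
Government spending = 37 × 7412/13 = 274244/13.
Net change = 2639765/169 + 1583859/338 − 274244/13 = -20535/26. The loss equals the DWL triangle ½·37·555/13.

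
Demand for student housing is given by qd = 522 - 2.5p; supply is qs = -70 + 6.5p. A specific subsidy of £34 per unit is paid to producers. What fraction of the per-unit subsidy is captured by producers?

Producer share = 5/18

Pre-subsidy: 522 - 2.5p = -70 + 6.5p gives p* = 592/9, q* = 3218/9.
With the subsidy, sellers receive ps = pb + 34 for each unit, where pb is the price buyers pay.
Supply in terms of pb becomes qs = -70 + 6.5(pb + 34) = 151 + 6.5pb. Setting this equal to demand: 522 - 2.5pb = 151 + 6.5pb, so pb = 371/9.
Sellers receive ps = 371/9 + 34 = 677/9; q' = 522 − 2.5·(371/9) = 7541/18.
Buyers' price falls by p* − pb = 592/9 − 371/9 = 221/9; sellers' price rises by ps − p* = 677/9 − 592/9 = 85/9.
So producers capture (85/9)/34 = 5/18 of each unit of subsidy.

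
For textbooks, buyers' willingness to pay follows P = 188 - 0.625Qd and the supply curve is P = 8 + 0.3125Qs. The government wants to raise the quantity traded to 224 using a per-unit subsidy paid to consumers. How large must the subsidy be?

At Q = 224, from the demand curve buyers pay Pb = 188 − 0.625·224 = 48; from the supply curve sellers need Ps = 8 + 0.3125·224 = 78.
The subsidy must fill the gap: s = Ps − Pb = 78 − 48 = 30.

Required subsidy s = 30 per unit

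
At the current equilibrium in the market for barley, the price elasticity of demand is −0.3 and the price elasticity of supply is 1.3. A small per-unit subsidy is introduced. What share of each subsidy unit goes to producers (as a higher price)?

Producer share = 0.1875

For a small subsidy around the equilibrium, the benefit split depends on the relative slopes, which at a point are proportional to the elasticities.
Buyer share = εs/(εs + |εd|) = 1.3/(1.3 + 0.3) = 0.8125; seller share = |εd|/(εs + |εd|) = 0.1875.
So producers capture 0.1875 of the subsidy.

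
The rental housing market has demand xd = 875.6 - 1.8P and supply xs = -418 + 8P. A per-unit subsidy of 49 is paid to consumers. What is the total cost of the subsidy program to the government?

Government cost = 34790

Pre-subsidy: 875.6 - 1.8P = -418 + 8P gives P* = 132, x* = 638.
With the rebate, buyers effectively pay Pb = Ps − 49, where Ps is the price sellers receive.
Demand in terms of Ps becomes xd = 875.6 − 1.8(Ps − 49) = 963.8 - 1.8Ps. Setting this equal to supply: 963.8 - 1.8Ps = -418 + 8Ps, so Ps = 141.
Buyers pay Pb = 141 − 49 = 92; x' = -418 + 8·141 = 710.
Government outlay = subsidy × quantity = 49 × 710 = 34790.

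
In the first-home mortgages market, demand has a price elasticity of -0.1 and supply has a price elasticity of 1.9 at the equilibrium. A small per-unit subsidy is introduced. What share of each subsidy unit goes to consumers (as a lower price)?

Consumer share = 0.95

For a small subsidy around the equilibrium, the benefit split depends on the relative slopes, which at a point are proportional to the elasticities.
Buyer share = εs/(εs + |εd|) = 1.9/(1.9 + 0.1) = 0.95; seller share = |εd|/(εs + |εd|) = 0.05.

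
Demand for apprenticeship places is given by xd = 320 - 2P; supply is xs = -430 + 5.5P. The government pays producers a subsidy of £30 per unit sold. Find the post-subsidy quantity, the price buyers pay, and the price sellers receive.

x' = 164; buyers pay £78; sellers receive £108

Pre-subsidy: 320 - 2P = -430 + 5.5P gives P* = 100, x* = 120.
With the subsidy, sellers receive Ps = Pb + 30 for each unit, where Pb is the price buyers pay.
Supply in terms of Pb becomes xs = -430 + 5.5(Pb + 30) = -265 + 5.5Pb. Setting this equal to demand: 320 - 2Pb = -265 + 5.5Pb, so Pb = 78.
Sellers receive Ps = 78 + 30 = 108; x' = 320 − 2·78 = 164.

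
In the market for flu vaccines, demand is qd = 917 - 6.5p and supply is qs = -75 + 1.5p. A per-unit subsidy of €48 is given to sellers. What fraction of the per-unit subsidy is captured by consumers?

Pre-subsidy: 917 - 6.5p = -75 + 1.5p gives p* = 124, q* = 111.
With the subsidy, sellers receive ps = pb + 48 for each unit, where pb is the price buyers pay.
Supply in terms of pb becomes qs = -75 + 1.5(pb + 48) = -3 + 1.5pb. Setting this equal to demand: 917 - 6.5pb = -3 + 1.5pb, so pb = 115.
Sellers receive ps = 115 + 48 = 163; q' = 917 − 6.5·115 = 169.5.
Buyers' price falls by p* − pb = 124 − 115 = 9; sellers' price rises by ps − p* = 163 − 124 = 39.
So consumers capture 9/48 = 0.1875 of each unit of subsidy.

Consumer share = 0.1875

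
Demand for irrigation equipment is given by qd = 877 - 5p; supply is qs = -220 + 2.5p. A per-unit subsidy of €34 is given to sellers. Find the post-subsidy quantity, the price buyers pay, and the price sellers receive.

Pre-subsidy: 877 - 5p = -220 + 2.5p gives p* = 2194/15, q* = 437/3.
With the subsidy, sellers receive ps = pb + 34 for each unit, where pb is the price buyers pay.
Supply in terms of pb becomes qs = -220 + 2.5(pb + 34) = -135 + 2.5pb. Setting this equal to demand: 877 - 5pb = -135 + 2.5pb, so pb = 2024/15.
Sellers receive ps = 2024/15 + 34 = 2534/15; q' = 877 − 5·(2024/15) = 607/3.

q' = 607/3; buyers pay 2024/15; sellers receive 2534/15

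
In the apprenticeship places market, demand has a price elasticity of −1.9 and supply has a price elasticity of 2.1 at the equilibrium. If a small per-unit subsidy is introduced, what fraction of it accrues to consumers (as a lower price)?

Consumer share = 0.525

For a small subsidy around the equilibrium, the benefit split depends on the relative slopes, which at a point are proportional to the elasticities.
Buyer share = εs/(εs + |εd|) = 2.1/(2.1 + 1.9) = 0.525; seller share = |εd|/(εs + |εd|) = 0.475.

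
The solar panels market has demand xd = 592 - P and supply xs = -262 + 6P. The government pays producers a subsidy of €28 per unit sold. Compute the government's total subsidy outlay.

Government cost = €13832

Pre-subsidy: 592 - P = -262 + 6P gives P* = 122, x* = 470.
With the subsidy, sellers receive Ps = Pb + 28 for each unit, where Pb is the price buyers pay.
Supply in terms of Pb becomes xs = -262 + 6(Pb + 28) = -94 + 6Pb. Setting this equal to demand: 592 - Pb = -94 + 6Pb, so Pb = 98.
Sellers receive Ps = 98 + 28 = 126; x' = 592 − 1·98 = 494.
Government outlay = subsidy × quantity = 28 × 494 = 13832.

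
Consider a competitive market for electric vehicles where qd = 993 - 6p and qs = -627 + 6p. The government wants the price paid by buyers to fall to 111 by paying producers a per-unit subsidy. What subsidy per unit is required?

Required subsidy s = 48 per unit

At a buyer price of 111, quantity demanded is 993 − 6·111 = 327.
Sellers supply 327 only when they receive ps with -627 + 6·ps = 327, i.e. ps = 159.
s = ps − pb = 159 − 111 = 48.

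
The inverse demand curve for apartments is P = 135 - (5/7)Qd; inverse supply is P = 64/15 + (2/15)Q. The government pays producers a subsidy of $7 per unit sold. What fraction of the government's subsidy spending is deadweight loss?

DWL / government spending = 105/4132

Pre-subsidy: 135 - (5/7)Q = 64/15 + (2/15)Q gives Q* = 13727/89 and P* = 2210/89.
With the subsidy, sellers receive Ps = Pb + 7 for each unit, where Pb is the price buyers pay.
On the curves, Pb = 135 - (5/7)Q and Ps = 64/15 + (2/15)Q; the wedge Ps − Pb = 7 gives 64/15 + (2/15)Q − (135 - (5/7)Q) = 7, so Q' = 14462/89.
Then Pb = 135 − (5/7)·(14462/89) = 1685/89 and Ps = 64/15 + (2/15)·(14462/89) = 2308/89.
ΔCS = ½(13727/89 + 14462/89)(2210/89 − 1685/89) = 14799225/15842; ΔPS = ½(13727/89 + 14462/89)(2308/89 − 2210/89) = 1381261/7921.
Government spending = 7 × 14462/89 = 101234/89.
DWL = ½ × 7 × (14462/89 − 13727/89) = 5145/178; fraction = (5145/178) / (101234/89) = 105/4132.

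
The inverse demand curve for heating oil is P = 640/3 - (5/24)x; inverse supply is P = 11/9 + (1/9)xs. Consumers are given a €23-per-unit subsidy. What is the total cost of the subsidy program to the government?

Government cost = €16928

Pre-subsidy: 640/3 - (5/24)x = 11/9 + (1/9)x gives x* = 664 and P* = 75.
With the rebate, buyers effectively pay Pb = Ps − 23, where Ps is the price sellers receive.
On the curves, Pb = 640/3 - (5/24)x and Ps = 11/9 + (1/9)x; the wedge Ps − Pb = 23 gives 11/9 + (1/9)x − (640/3 - (5/24)x) = 23, so x' = 736.
Then Pb = 640/3 − (5/24)·736 = 60 and Ps = 11/9 + (1/9)·736 = 83.
Government outlay = subsidy × quantity = 23 × 736 = 16928.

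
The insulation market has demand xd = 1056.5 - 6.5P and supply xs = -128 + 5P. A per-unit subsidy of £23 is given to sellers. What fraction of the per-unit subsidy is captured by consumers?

Pre-subsidy: 1056.5 - 6.5P = -128 + 5P gives P* = 103, x* = 387.
With the subsidy, sellers receive Ps = Pb + 23 for each unit, where Pb is the price buyers pay.
Supply in terms of Pb becomes xs = -128 + 5(Pb + 23) = -13 + 5Pb. Setting this equal to demand: 1056.5 - 6.5Pb = -13 + 5Pb, so Pb = 93.
Sellers receive Ps = 93 + 23 = 116; x' = 1056.5 − 6.5·93 = 452.
Buyers' price falls by P* − Pb = 103 − 93 = 10; sellers' price rises by Ps − P* = 116 − 103 = 13.
So consumers capture 10/23 = 10/23 of each unit of subsidy.

Consumer share = 10/23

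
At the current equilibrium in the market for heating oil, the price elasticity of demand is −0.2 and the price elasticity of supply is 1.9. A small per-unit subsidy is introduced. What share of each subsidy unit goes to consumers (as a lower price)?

For a small subsidy around the equilibrium, the benefit split depends on the relative slopes, which at a point are proportional to the elasticities.
Buyer share = εs/(εs + |εd|) = 1.9/(1.9 + 0.2) = 19/21; seller share = |εd|/(εs + |εd|) = 2/21.

Consumer share = 19/21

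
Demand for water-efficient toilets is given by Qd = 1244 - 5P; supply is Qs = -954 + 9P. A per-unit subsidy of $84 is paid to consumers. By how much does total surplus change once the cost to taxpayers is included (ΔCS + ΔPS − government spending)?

Pre-subsidy: 1244 - 5P = -954 + 9P gives P* = 157, Q* = 459.
With the rebate, buyers effectively pay Pb = Ps − 84, where Ps is the price sellers receive.
Demand in terms of Ps becomes Qd = 1244 − 5(Ps − 84) = 1664 - 5Ps. Setting this equal to supply: 1664 - 5Ps = -954 + 9Ps, so Ps = 187.
Buyers pay Pb = 187 − 84 = 103; Q' = -954 + 9·187 = 729.
ΔCS = ½(459 + 729)(157 − 103) = 32076; ΔPS = ½(459 + 729)(187 − 157) = 17820.
Government spending = 84 × 729 = 61236.
Net change = 32076 + 17820 − 61236 = -11340. The loss equals the DWL triangle ½·84·270.

Net change in total surplus = -$11340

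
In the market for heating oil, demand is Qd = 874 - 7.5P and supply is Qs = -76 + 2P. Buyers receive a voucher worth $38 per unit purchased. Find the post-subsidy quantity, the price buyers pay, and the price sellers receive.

Pre-subsidy: 874 - 7.5P = -76 + 2P gives P* = 100, Q* = 124.
With the rebate, buyers effectively pay Pb = Ps − 38, where Ps is the price sellers receive.
Demand in terms of Ps becomes Qd = 874 − 7.5(Ps − 38) = 1159 - 7.5Ps. Setting this equal to supply: 1159 - 7.5Ps = -76 + 2Ps, so Ps = 130.
Buyers pay Pb = 130 − 38 = 92; Q' = -76 + 2·130 = 184.

Q' = 184; buyers pay $92; sellers receive $130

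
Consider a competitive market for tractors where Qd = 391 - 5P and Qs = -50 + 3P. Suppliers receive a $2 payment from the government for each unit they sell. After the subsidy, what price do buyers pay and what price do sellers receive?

Buyers pay $54.375; sellers receive $56.375

Pre-subsidy: 391 - 5P = -50 + 3P gives P* = 55.125, Q* = 115.375.
With the subsidy, sellers receive Ps = Pb + 2 for each unit, where Pb is the price buyers pay.
Supply in terms of Pb becomes Qs = -50 + 3(Pb + 2) = -44 + 3Pb. Setting this equal to demand: 391 - 5Pb = -44 + 3Pb, so Pb = 54.375.
Sellers receive Ps = 54.375 + 2 = 56.375; Q' = 391 − 5·54.375 = 119.125.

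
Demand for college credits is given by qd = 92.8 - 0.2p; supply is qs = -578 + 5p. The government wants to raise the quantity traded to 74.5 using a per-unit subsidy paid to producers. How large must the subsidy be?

At q = 74.5, invert demand for the buyer price: pb = (92.8 − 74.5)/0.2 = 91.5; invert supply for the seller price: ps = (74.5 − (-578))/5 = 130.5.
The subsidy must fill the gap: s = ps − pb = 130.5 − 91.5 = 39.

Required subsidy s = 39 per unit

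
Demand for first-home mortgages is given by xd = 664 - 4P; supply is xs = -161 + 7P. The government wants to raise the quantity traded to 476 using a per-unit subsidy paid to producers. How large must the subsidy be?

At x = 476, invert demand for the buyer price: Pb = (664 − 476)/4 = 47; invert supply for the seller price: Ps = (476 − (-161))/7 = 91.
The subsidy must fill the gap: s = Ps − Pb = 91 − 47 = 44.

Required subsidy s = 44 per unit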